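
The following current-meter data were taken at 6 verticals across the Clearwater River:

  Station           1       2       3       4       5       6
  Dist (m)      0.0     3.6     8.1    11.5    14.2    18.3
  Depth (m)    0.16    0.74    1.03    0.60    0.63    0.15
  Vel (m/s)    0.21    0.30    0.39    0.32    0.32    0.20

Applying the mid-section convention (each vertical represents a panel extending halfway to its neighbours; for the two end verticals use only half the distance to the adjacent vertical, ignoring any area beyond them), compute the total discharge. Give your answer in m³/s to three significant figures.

w_1 = (3.6 − 0.0)/2 = 1.8 m; q_1 = 0.21 × 0.16 × 1.8 = 0.06048 m³/s
w_2 = (8.1 − 0.0)/2 = 4.05 m; q_2 = 0.30 × 0.74 × 4.05 = 0.8991 m³/s
w_3 = (11.5 − 3.6)/2 = 3.95 m; q_3 = 0.39 × 1.03 × 3.95 = 1.587 m³/s
w_4 = (14.2 − 8.1)/2 = 3.05 m; q_4 = 0.32 × 0.60 × 3.05 = 0.5856 m³/s
w_5 = (18.3 − 11.5)/2 = 3.4 m; q_5 = 0.32 × 0.63 × 3.4 = 0.6854 m³/s
w_6 = (18.3 − 14.2)/2 = 2.05 m; q_6 = 0.20 × 0.15 × 2.05 = 0.06150 m³/s
Q = Σ qᵢ = 3.879 m³/s

3.88 m³/s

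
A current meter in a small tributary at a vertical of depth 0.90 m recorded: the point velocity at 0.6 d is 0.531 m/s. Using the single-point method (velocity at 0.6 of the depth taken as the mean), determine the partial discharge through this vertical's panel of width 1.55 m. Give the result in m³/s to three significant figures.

v̄ = v₀.₆ = 0.531 m/s
q = v̄ × d × w = 0.5310 × 0.90 × 1.55 = 0.7407 m³/s

0.741 m³/s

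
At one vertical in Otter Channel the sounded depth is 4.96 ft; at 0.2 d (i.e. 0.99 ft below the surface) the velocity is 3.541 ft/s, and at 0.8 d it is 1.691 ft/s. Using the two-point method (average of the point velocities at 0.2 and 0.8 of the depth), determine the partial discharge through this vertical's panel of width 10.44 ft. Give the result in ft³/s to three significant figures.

v̄ = (3.541 + 1.691) / 2 = 2.616 ft/s
q = v̄ × d × w = 2.616 × 4.96 × 10.44 = 135.5 ft³/s

135 ft³/s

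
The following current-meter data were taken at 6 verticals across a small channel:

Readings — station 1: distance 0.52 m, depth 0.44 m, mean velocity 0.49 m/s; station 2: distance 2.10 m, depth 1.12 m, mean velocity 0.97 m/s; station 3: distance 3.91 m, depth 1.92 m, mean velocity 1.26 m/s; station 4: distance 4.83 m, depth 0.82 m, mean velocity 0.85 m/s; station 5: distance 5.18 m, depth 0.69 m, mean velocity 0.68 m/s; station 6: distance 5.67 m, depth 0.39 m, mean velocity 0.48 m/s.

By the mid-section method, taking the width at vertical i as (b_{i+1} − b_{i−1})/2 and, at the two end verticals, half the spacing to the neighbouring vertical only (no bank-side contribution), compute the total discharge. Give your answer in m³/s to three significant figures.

w_1 = (2.10 − 0.52)/2 = 0.79 m; q_1 = 0.49 × 0.44 × 0.79 = 0.1703 m³/s
w_2 = (3.91 − 0.52)/2 = 1.695 m; q_2 = 0.97 × 1.12 × 1.695 = 1.841 m³/s
w_3 = (4.83 − 2.10)/2 = 1.365 m; q_3 = 1.26 × 1.92 × 1.365 = 3.302 m³/s
w_4 = (5.18 − 3.91)/2 = 0.635 m; q_4 = 0.85 × 0.82 × 0.635 = 0.4426 m³/s
w_5 = (5.67 − 4.83)/2 = 0.42 m; q_5 = 0.68 × 0.69 × 0.42 = 0.1971 m³/s
w_6 = (5.67 − 5.18)/2 = 0.245 m; q_6 = 0.48 × 0.39 × 0.245 = 0.04586 m³/s
Q = Σ qᵢ = 6.000 m³/s

6.00 m³/s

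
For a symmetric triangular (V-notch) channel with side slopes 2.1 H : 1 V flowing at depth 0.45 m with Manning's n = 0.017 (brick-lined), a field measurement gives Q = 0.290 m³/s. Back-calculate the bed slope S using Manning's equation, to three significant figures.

0.00113

A = z·y² = 2.1×0.45² = 0.4253 m²
P = 2y√(1+z²) = 2×0.45×√(1+2.1²) = 2.093 m
R = A/P = 0.4253/2.093 = 0.2031 m
S = (Q·n / (1·A·R^(2/3)))² = (0.290×0.017 / (1×0.4253×0.3456))² = 0.001125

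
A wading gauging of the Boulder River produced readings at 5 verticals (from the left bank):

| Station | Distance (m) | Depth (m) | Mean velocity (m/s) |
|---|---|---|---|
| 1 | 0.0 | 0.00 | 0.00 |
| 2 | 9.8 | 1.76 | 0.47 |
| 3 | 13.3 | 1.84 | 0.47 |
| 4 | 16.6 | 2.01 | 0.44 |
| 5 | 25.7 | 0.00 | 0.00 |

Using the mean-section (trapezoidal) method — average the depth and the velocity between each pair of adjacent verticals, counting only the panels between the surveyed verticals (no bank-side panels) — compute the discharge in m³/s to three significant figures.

Panel 1-2: Δb = 9.8 m, d̄ = (0.00+1.76)/2 = 0.88, v̄ = (0.00+0.47)/2 = 0.235 → q = 9.8×0.88×0.235 = 2.027 m³/s
Panel 2-3: Δb = 3.5 m, d̄ = (1.76+1.84)/2 = 1.8, v̄ = (0.47+0.47)/2 = 0.47 → q = 3.5×1.8×0.47 = 2.961 m³/s
Panel 3-4: Δb = 3.3 m, d̄ = (1.84+2.01)/2 = 1.925, v̄ = (0.47+0.44)/2 = 0.455 → q = 3.3×1.925×0.455 = 2.890 m³/s
Panel 4-5: Δb = 9.1 m, d̄ = (2.01+0.00)/2 = 1.005, v̄ = (0.44+0.00)/2 = 0.22 → q = 9.1×1.005×0.22 = 2.012 m³/s
Q = Σ q = 9.890 m³/s

9.89 m³/s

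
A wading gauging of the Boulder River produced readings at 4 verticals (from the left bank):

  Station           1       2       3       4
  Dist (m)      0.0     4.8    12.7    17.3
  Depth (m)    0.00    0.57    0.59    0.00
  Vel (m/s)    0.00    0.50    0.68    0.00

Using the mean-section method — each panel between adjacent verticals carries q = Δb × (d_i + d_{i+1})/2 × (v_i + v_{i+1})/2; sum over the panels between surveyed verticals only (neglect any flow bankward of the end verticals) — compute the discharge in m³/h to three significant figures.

12600 m³/h

Panel 1-2: Δb = 4.8 m, d̄ = (0.00+0.57)/2 = 0.285, v̄ = (0.00+0.50)/2 = 0.25 → q = 4.8×0.285×0.25 = 0.3420 m³/s
Panel 2-3: Δb = 7.9 m, d̄ = (0.57+0.59)/2 = 0.58, v̄ = (0.50+0.68)/2 = 0.59 → q = 7.9×0.58×0.59 = 2.703 m³/s
Panel 3-4: Δb = 4.6 m, d̄ = (0.59+0.00)/2 = 0.295, v̄ = (0.68+0.00)/2 = 0.34 → q = 4.6×0.295×0.34 = 0.4614 m³/s
Q = Σ q = 3.507 m³/s
= 3.507 × 3600 = 12620 m³/h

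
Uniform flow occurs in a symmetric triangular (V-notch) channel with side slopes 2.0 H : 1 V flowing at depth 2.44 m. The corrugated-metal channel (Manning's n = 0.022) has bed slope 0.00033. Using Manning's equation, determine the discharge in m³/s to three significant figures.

A = z·y² = 2.0×2.44² = 11.91 m²
P = 2y√(1+z²) = 2×2.44×√(1+2.0²) = 10.91 m
R = A/P = 11.91/10.91 = 1.091 m
Q = (1/n)·A·R^(2/3)·S^(1/2) = (1/0.022) × 11.91 × 1.091^(2/3) × 0.00033^(1/2) = 10.42 m³/s

10.4 m³/s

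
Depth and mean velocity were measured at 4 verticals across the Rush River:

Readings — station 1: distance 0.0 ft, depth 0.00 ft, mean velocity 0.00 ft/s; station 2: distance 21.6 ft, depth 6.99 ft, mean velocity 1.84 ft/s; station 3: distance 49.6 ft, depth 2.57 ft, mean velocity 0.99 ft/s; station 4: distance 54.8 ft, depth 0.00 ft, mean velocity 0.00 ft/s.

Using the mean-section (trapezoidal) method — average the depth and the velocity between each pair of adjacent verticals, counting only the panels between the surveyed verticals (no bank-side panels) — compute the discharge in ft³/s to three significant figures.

Panel 1-2: Δb = 21.6 ft, d̄ = (0.00+6.99)/2 = 3.495, v̄ = (0.00+1.84)/2 = 0.92 → q = 21.6×3.495×0.92 = 69.45 ft³/s
Panel 2-3: Δb = 28 ft, d̄ = (6.99+2.57)/2 = 4.78, v̄ = (1.84+0.99)/2 = 1.415 → q = 28×4.78×1.415 = 189.4 ft³/s
Panel 3-4: Δb = 5.2 ft, d̄ = (2.57+0.00)/2 = 1.285, v̄ = (0.99+0.00)/2 = 0.495 → q = 5.2×1.285×0.495 = 3.308 ft³/s
Q = Σ q = 262.1 ft³/s

262 ft³/s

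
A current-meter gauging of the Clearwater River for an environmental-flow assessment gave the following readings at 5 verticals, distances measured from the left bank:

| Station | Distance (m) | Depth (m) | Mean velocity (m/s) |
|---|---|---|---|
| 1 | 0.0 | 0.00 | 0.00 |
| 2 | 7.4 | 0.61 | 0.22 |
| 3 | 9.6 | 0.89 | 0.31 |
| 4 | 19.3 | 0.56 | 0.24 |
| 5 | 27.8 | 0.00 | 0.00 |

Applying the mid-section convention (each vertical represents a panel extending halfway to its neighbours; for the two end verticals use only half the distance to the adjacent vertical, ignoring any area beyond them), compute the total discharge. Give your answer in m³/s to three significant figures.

3.51 m³/s

w_2 = (9.6 − 0.0)/2 = 4.8 m; q_2 = 0.22 × 0.61 × 4.8 = 0.6442 m³/s
w_3 = (19.3 − 7.4)/2 = 5.95 m; q_3 = 0.31 × 0.89 × 5.95 = 1.642 m³/s
w_4 = (27.8 − 9.6)/2 = 9.1 m; q_4 = 0.24 × 0.56 × 9.1 = 1.223 m³/s
Stations 1, 5 contribute zero (depth or velocity is 0).
Q = Σ qᵢ = 3.509 m³/s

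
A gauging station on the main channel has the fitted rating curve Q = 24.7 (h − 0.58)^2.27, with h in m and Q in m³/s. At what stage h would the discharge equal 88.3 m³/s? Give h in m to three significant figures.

h − h₀ = (Q/C)^(1/b) = (88.3/24.7)^(1/2.27) = 1.753 m
h = 0.58 + 1.753 = 2.333 m

2.33 m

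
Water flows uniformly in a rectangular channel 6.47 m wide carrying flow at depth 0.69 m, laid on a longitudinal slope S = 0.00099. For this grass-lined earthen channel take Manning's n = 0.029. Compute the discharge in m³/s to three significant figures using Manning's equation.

3.32 m³/s

A = b·y = 6.47 × 0.69 = 4.464 m²
P = b + 2y = 6.47 + 2×0.69 = 7.850 m
R = A/P = 4.464/7.850 = 0.5687 m
Q = (1/n)·A·R^(2/3)·S^(1/2) = (1/0.029) × 4.464 × 0.5687^(2/3) × 0.00099^(1/2) = 3.325 m³/s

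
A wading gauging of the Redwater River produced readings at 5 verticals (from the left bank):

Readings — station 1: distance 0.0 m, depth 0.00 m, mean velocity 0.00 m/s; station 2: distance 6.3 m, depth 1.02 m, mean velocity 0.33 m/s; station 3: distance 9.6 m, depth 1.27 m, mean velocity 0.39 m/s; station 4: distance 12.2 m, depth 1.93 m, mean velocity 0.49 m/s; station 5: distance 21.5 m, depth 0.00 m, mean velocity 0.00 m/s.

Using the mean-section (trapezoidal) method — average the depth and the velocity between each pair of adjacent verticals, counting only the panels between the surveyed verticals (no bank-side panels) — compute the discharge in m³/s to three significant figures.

Panel 1-2: Δb = 6.3 m, d̄ = (0.00+1.02)/2 = 0.51, v̄ = (0.00+0.33)/2 = 0.165 → q = 6.3×0.51×0.165 = 0.5301 m³/s
Panel 2-3: Δb = 3.3 m, d̄ = (1.02+1.27)/2 = 1.145, v̄ = (0.33+0.39)/2 = 0.36 → q = 3.3×1.145×0.36 = 1.360 m³/s
Panel 3-4: Δb = 2.6 m, d̄ = (1.27+1.93)/2 = 1.6, v̄ = (0.39+0.49)/2 = 0.44 → q = 2.6×1.6×0.44 = 1.830 m³/s
Panel 4-5: Δb = 9.3 m, d̄ = (1.93+0.00)/2 = 0.965, v̄ = (0.49+0.00)/2 = 0.245 → q = 9.3×0.965×0.245 = 2.199 m³/s
Q = Σ q = 5.920 m³/s

5.92 m³/s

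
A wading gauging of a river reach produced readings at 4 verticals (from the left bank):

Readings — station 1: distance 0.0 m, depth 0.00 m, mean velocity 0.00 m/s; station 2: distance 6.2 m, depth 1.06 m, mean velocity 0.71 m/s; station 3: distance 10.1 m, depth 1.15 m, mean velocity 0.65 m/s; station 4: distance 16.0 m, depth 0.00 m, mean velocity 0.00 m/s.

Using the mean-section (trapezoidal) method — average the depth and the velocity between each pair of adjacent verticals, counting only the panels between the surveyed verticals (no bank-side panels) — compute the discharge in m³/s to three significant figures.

Panel 1-2: Δb = 6.2 m, d̄ = (0.00+1.06)/2 = 0.53, v̄ = (0.00+0.71)/2 = 0.355 → q = 6.2×0.53×0.355 = 1.167 m³/s
Panel 2-3: Δb = 3.9 m, d̄ = (1.06+1.15)/2 = 1.105, v̄ = (0.71+0.65)/2 = 0.68 → q = 3.9×1.105×0.68 = 2.930 m³/s
Panel 3-4: Δb = 5.9 m, d̄ = (1.15+0.00)/2 = 0.575, v̄ = (0.65+0.00)/2 = 0.325 → q = 5.9×0.575×0.325 = 1.103 m³/s
Q = Σ q = 5.200 m³/s

5.20 m³/s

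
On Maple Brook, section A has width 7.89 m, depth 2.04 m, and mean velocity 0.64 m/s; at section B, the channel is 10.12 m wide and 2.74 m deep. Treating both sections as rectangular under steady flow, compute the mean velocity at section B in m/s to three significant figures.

Q = A₁V₁ = (7.89×2.04) × 0.64 = 10.30 m³/s
A₂ = 10.12 × 2.74 = 27.73 m²
V₂ = Q/A₂ = 10.30/27.73 = 0.3715 m/s

0.371 m/s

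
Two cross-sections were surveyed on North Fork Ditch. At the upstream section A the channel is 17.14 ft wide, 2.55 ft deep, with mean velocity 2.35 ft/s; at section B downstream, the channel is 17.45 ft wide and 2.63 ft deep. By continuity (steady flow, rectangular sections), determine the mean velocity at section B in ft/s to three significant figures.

Q = A₁V₁ = (17.14×2.55) × 2.35 = 102.7 ft³/s
A₂ = 17.45 × 2.63 = 45.89 ft²
V₂ = Q/A₂ = 102.7/45.89 = 2.238 ft/s

2.24 ft/s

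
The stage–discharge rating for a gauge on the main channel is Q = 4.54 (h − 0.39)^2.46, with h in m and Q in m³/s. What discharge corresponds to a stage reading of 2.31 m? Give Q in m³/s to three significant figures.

Q = 4.54 × (2.31 − 0.39)^2.46 = 4.54 × 1.92^2.46 = 22.59 m³/s

22.6 m³/s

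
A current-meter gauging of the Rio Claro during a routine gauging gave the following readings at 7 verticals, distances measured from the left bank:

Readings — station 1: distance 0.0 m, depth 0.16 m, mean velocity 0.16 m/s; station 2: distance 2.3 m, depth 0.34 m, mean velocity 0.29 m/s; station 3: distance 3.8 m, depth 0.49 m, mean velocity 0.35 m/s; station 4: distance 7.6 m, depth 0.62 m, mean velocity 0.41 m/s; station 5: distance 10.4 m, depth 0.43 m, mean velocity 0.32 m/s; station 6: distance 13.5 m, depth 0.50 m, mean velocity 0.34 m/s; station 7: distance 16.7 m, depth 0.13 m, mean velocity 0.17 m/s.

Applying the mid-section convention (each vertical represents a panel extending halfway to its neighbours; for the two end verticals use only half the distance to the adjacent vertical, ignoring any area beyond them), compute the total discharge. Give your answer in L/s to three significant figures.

w_1 = (2.3 − 0.0)/2 = 1.15 m; q_1 = 0.16 × 0.16 × 1.15 = 0.02944 m³/s
w_2 = (3.8 − 0.0)/2 = 1.9 m; q_2 = 0.29 × 0.34 × 1.9 = 0.1873 m³/s
w_3 = (7.6 − 2.3)/2 = 2.65 m; q_3 = 0.35 × 0.49 × 2.65 = 0.4545 m³/s
w_4 = (10.4 − 3.8)/2 = 3.3 m; q_4 = 0.41 × 0.62 × 3.3 = 0.8389 m³/s
w_5 = (13.5 − 7.6)/2 = 2.95 m; q_5 = 0.32 × 0.43 × 2.95 = 0.4059 m³/s
w_6 = (16.7 − 10.4)/2 = 3.15 m; q_6 = 0.34 × 0.50 × 3.15 = 0.5355 m³/s
w_7 = (16.7 − 13.5)/2 = 1.6 m; q_7 = 0.17 × 0.13 × 1.6 = 0.03536 m³/s
Q = Σ qᵢ = 2.487 m³/s
= 2.487 × 1000 = 2487 L/s

2490 L/s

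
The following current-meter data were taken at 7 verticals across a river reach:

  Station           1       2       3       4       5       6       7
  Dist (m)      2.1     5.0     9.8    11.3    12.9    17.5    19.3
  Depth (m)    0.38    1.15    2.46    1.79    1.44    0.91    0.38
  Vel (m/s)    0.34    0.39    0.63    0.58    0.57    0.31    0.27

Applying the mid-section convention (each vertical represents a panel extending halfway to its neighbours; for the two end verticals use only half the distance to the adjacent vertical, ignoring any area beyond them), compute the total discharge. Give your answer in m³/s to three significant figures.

11.9 m³/s

w_1 = (5.0 − 2.1)/2 = 1.45 m; q_1 = 0.34 × 0.38 × 1.45 = 0.1873 m³/s
w_2 = (9.8 − 2.1)/2 = 3.85 m; q_2 = 0.39 × 1.15 × 3.85 = 1.727 m³/s
w_3 = (11.3 − 5.0)/2 = 3.15 m; q_3 = 0.63 × 2.46 × 3.15 = 4.882 m³/s
w_4 = (12.9 − 9.8)/2 = 1.55 m; q_4 = 0.58 × 1.79 × 1.55 = 1.609 m³/s
w_5 = (17.5 − 11.3)/2 = 3.1 m; q_5 = 0.57 × 1.44 × 3.1 = 2.544 m³/s
w_6 = (19.3 − 12.9)/2 = 3.2 m; q_6 = 0.31 × 0.91 × 3.2 = 0.9027 m³/s
w_7 = (19.3 − 17.5)/2 = 0.9 m; q_7 = 0.27 × 0.38 × 0.9 = 0.09234 m³/s
Q = Σ qᵢ = 11.94 m³/s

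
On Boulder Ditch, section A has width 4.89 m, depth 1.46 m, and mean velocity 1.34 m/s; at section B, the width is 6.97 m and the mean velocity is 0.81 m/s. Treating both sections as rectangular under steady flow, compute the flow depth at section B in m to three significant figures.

Q = A₁V₁ = (4.89×1.46) × 1.34 = 9.567 m³/s
d₂ = Q/(b₂ V₂) = 9.567/(6.97×0.81) = 1.695 m

1.69 m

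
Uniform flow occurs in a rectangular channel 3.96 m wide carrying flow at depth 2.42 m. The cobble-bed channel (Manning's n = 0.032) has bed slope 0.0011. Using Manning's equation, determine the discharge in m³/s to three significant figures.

10.5 m³/s

A = b·y = 3.96 × 2.42 = 9.583 m²
P = b + 2y = 3.96 + 2×2.42 = 8.800 m
R = A/P = 9.583/8.800 = 1.089 m
Q = (1/n)·A·R^(2/3)·S^(1/2) = (1/0.032) × 9.583 × 1.089^(2/3) × 0.0011^(1/2) = 10.51 m³/s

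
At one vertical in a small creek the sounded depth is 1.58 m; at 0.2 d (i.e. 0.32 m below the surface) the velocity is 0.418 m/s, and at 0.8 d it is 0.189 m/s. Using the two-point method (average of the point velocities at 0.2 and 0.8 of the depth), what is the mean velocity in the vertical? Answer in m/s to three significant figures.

0.304 m/s

v̄ = (0.418 + 0.189) / 2 = 0.3035 m/s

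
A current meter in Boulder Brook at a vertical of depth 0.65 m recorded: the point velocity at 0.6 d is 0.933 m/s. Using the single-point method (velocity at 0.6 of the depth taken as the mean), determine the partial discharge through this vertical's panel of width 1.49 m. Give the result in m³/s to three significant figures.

0.904 m³/s

v̄ = v₀.₆ = 0.933 m/s
q = v̄ × d × w = 0.9330 × 0.65 × 1.49 = 0.9036 m³/s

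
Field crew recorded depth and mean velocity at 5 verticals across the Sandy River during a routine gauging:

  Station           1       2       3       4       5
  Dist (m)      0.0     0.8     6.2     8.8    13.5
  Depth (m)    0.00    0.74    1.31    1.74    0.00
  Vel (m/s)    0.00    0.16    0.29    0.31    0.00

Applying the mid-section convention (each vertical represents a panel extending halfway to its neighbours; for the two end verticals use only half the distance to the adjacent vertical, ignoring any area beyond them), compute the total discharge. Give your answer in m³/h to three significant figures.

13900 m³/h

w_2 = (6.2 − 0.0)/2 = 3.1 m; q_2 = 0.16 × 0.74 × 3.1 = 0.3670 m³/s
w_3 = (8.8 − 0.8)/2 = 4 m; q_3 = 0.29 × 1.31 × 4 = 1.520 m³/s
w_4 = (13.5 − 6.2)/2 = 3.65 m; q_4 = 0.31 × 1.74 × 3.65 = 1.969 m³/s
Stations 1, 5 contribute zero (depth or velocity is 0).
Q = Σ qᵢ = 3.855 m³/s
= 3.855 × 3600 = 13880 m³/h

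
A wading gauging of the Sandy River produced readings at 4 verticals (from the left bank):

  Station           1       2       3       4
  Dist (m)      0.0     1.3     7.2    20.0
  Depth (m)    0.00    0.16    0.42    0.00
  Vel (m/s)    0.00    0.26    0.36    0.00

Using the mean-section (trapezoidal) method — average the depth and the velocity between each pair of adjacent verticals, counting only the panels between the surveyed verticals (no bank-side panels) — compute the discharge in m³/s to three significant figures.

Panel 1-2: Δb = 1.3 m, d̄ = (0.00+0.16)/2 = 0.08, v̄ = (0.00+0.26)/2 = 0.13 → q = 1.3×0.08×0.13 = 0.01352 m³/s
Panel 2-3: Δb = 5.9 m, d̄ = (0.16+0.42)/2 = 0.29, v̄ = (0.26+0.36)/2 = 0.31 → q = 5.9×0.29×0.31 = 0.5304 m³/s
Panel 3-4: Δb = 12.8 m, d̄ = (0.42+0.00)/2 = 0.21, v̄ = (0.36+0.00)/2 = 0.18 → q = 12.8×0.21×0.18 = 0.4838 m³/s
Q = Σ q = 1.028 m³/s

1.03 m³/s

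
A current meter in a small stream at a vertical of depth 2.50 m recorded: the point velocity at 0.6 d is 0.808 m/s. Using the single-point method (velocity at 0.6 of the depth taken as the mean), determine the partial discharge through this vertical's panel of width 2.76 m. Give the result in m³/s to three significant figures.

v̄ = v₀.₆ = 0.808 m/s
q = v̄ × d × w = 0.8080 × 2.50 × 2.76 = 5.575 m³/s

5.58 m³/s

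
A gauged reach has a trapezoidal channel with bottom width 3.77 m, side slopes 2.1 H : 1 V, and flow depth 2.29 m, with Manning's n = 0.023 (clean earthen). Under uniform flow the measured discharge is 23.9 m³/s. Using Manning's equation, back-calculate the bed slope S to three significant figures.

0.000518

A = (b + z·y)·y = (3.77 + 2.1×2.29)×2.29 = 19.65 m²
P = b + 2y√(1+z²) = 3.77 + 2×2.29×√(1+2.1²) = 14.42 m
R = A/P = 19.65/14.42 = 1.362 m
S = (Q·n / (1·A·R^(2/3)))² = (23.9×0.023 / (1×19.65×1.229))² = 0.0005185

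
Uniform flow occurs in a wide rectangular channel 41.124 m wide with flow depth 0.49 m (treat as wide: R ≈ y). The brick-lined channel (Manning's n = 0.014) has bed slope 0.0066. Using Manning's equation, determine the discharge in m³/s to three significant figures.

A = b·y = 41.124 × 0.49 = 20.15 m²
Wide channel: R ≈ y = 0.49 m
Q = (1/n)·A·R^(2/3)·S^(1/2) = (1/0.014) × 20.15 × 0.4900^(2/3) × 0.0066^(1/2) = 72.68 m³/s

72.7 m³/s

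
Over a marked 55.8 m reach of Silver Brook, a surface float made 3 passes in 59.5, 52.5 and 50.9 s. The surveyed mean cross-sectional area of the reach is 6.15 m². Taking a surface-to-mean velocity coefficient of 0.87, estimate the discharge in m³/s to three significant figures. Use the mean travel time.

5.50 m³/s

t̄ = (59.5 + 52.5 + 50.9) / 3 = 54.3 s
v_surface = L / t̄ = 55.8 / 54.3 = 1.028 m/s
v_mean = 0.87 × 1.028 = 0.8940 m/s
Q = A × v_mean = 6.15 × 0.8940 = 5.498 m³/s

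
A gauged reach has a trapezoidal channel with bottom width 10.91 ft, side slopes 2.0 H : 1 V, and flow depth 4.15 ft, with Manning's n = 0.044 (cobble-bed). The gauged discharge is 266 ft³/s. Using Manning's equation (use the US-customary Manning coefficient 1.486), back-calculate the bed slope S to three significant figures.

A = (b + z·y)·y = (10.91 + 2.0×4.15)×4.15 = 79.72 ft²
P = b + 2y√(1+z²) = 10.91 + 2×4.15×√(1+2.0²) = 29.47 ft
R = A/P = 79.72/29.47 = 2.705 ft
S = (Q·n / (1.486·A·R^(2/3)))² = (266×0.044 / (1.486×79.72×1.941))² = 0.002589

0.00259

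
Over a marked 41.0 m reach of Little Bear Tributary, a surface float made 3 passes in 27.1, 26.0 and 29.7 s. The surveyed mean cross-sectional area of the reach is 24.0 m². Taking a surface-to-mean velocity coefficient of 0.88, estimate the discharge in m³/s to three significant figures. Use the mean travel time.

31.4 m³/s

t̄ = (27.1 + 26.0 + 29.7) / 3 = 27.6 s
v_surface = L / t̄ = 41.0 / 27.6 = 1.486 m/s
v_mean = 0.88 × 1.486 = 1.307 m/s
Q = A × v_mean = 24.0 × 1.307 = 31.37 m³/s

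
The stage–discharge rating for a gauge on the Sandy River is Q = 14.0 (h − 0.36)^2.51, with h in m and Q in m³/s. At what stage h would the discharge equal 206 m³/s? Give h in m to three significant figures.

3.28 m

h − h₀ = (Q/C)^(1/b) = (206/14.0)^(1/2.51) = 2.919 m
h = 0.36 + 2.919 = 3.279 m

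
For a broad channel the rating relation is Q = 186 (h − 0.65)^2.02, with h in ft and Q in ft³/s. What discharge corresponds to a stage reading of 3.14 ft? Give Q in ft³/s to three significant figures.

1170 ft³/s

Q = 186 × (3.14 − 0.65)^2.02 = 186 × 2.49^2.02 = 1174 ft³/s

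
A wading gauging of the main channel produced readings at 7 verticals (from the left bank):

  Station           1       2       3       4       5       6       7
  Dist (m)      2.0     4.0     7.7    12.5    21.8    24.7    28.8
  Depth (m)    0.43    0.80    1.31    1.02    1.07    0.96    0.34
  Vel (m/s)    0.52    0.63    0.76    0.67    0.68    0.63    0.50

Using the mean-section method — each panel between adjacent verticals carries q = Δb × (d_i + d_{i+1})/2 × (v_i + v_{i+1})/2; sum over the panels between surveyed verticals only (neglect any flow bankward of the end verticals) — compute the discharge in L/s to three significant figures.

Panel 1-2: Δb = 2 m, d̄ = (0.43+0.80)/2 = 0.615, v̄ = (0.52+0.63)/2 = 0.575 → q = 2×0.615×0.575 = 0.7073 m³/s
Panel 2-3: Δb = 3.7 m, d̄ = (0.80+1.31)/2 = 1.055, v̄ = (0.63+0.76)/2 = 0.695 → q = 3.7×1.055×0.695 = 2.713 m³/s
Panel 3-4: Δb = 4.8 m, d̄ = (1.31+1.02)/2 = 1.165, v̄ = (0.76+0.67)/2 = 0.715 → q = 4.8×1.165×0.715 = 3.998 m³/s
Panel 4-5: Δb = 9.3 m, d̄ = (1.02+1.07)/2 = 1.045, v̄ = (0.67+0.68)/2 = 0.675 → q = 9.3×1.045×0.675 = 6.560 m³/s
Panel 5-6: Δb = 2.9 m, d̄ = (1.07+0.96)/2 = 1.015, v̄ = (0.68+0.63)/2 = 0.655 → q = 2.9×1.015×0.655 = 1.928 m³/s
Panel 6-7: Δb = 4.1 m, d̄ = (0.96+0.34)/2 = 0.65, v̄ = (0.63+0.50)/2 = 0.565 → q = 4.1×0.65×0.565 = 1.506 m³/s
Q = Σ q = 17.41 m³/s
= 17.41 × 1000 = 17410 L/s

17400 L/s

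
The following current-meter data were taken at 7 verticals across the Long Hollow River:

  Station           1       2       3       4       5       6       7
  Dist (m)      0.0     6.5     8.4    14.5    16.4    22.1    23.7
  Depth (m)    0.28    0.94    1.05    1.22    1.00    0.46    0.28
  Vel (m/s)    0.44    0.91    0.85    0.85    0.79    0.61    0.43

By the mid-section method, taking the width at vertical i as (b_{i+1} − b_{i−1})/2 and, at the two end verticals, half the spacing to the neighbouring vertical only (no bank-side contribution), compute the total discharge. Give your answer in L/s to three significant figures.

w_1 = (6.5 − 0.0)/2 = 3.25 m; q_1 = 0.44 × 0.28 × 3.25 = 0.4004 m³/s
w_2 = (8.4 − 0.0)/2 = 4.2 m; q_2 = 0.91 × 0.94 × 4.2 = 3.593 m³/s
w_3 = (14.5 − 6.5)/2 = 4 m; q_3 = 0.85 × 1.05 × 4 = 3.570 m³/s
w_4 = (16.4 − 8.4)/2 = 4 m; q_4 = 0.85 × 1.22 × 4 = 4.148 m³/s
w_5 = (22.1 − 14.5)/2 = 3.8 m; q_5 = 0.79 × 1.00 × 3.8 = 3.002 m³/s
w_6 = (23.7 − 16.4)/2 = 3.65 m; q_6 = 0.61 × 0.46 × 3.65 = 1.024 m³/s
w_7 = (23.7 − 22.1)/2 = 0.8 m; q_7 = 0.43 × 0.28 × 0.8 = 0.09632 m³/s
Q = Σ qᵢ = 15.83 m³/s
= 15.83 × 1000 = 15830 L/s

15800 L/s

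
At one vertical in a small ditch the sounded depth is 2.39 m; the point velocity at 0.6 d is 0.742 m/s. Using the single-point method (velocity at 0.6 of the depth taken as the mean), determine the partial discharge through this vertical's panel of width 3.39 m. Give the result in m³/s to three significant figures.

6.01 m³/s

v̄ = v₀.₆ = 0.742 m/s
q = v̄ × d × w = 0.7420 × 2.39 × 3.39 = 6.012 m³/s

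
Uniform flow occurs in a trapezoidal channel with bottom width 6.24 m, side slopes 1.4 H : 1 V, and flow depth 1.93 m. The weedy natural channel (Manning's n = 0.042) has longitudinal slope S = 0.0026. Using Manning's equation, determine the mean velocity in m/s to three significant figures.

A = (b + z·y)·y = (6.24 + 1.4×1.93)×1.93 = 17.26 m²
P = b + 2y√(1+z²) = 6.24 + 2×1.93×√(1+1.4²) = 12.88 m
R = A/P = 17.26/12.88 = 1.340 m
Q = (1/n)·A·R^(2/3)·S^(1/2) = (1/0.042) × 17.26 × 1.340^(2/3) × 0.0026^(1/2) = 25.46 m³/s
V = Q/A = 25.46/17.26 = 1.475 m/s

1.48 m/s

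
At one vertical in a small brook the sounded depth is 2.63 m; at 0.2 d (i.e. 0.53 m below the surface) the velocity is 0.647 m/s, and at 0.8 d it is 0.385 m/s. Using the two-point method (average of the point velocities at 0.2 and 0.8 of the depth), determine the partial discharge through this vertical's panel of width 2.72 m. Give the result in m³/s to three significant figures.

v̄ = (0.647 + 0.385) / 2 = 0.5160 m/s
q = v̄ × d × w = 0.5160 × 2.63 × 2.72 = 3.691 m³/s

3.69 m³/s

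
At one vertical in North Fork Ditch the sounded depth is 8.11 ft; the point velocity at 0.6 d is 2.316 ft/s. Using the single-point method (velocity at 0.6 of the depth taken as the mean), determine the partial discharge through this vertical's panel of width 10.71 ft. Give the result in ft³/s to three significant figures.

v̄ = v₀.₆ = 2.316 ft/s
q = v̄ × d × w = 2.316 × 8.11 × 10.71 = 201.2 ft³/s

201 ft³/s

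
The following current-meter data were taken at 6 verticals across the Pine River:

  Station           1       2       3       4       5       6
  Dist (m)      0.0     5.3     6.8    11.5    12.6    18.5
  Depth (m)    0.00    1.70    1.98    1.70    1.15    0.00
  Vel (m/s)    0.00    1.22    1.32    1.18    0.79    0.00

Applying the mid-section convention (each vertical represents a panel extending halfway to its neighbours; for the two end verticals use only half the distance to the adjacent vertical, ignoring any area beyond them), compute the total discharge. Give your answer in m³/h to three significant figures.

w_2 = (6.8 − 0.0)/2 = 3.4 m; q_2 = 1.22 × 1.70 × 3.4 = 7.052 m³/s
w_3 = (11.5 − 5.3)/2 = 3.1 m; q_3 = 1.32 × 1.98 × 3.1 = 8.102 m³/s
w_4 = (12.6 − 6.8)/2 = 2.9 m; q_4 = 1.18 × 1.70 × 2.9 = 5.817 m³/s
w_5 = (18.5 − 11.5)/2 = 3.5 m; q_5 = 0.79 × 1.15 × 3.5 = 3.180 m³/s
Stations 1, 6 contribute zero (depth or velocity is 0).
Q = Σ qᵢ = 24.15 m³/s
= 24.15 × 3600 = 86940 m³/h

86900 m³/h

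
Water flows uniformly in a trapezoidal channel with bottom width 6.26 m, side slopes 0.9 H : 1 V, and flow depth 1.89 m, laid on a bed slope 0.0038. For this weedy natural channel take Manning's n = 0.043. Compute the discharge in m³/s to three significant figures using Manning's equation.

26.0 m³/s

A = (b + z·y)·y = (6.26 + 0.9×1.89)×1.89 = 15.05 m²
P = b + 2y√(1+z²) = 6.26 + 2×1.89×√(1+0.9²) = 11.35 m
R = A/P = 15.05/11.35 = 1.326 m
Q = (1/n)·A·R^(2/3)·S^(1/2) = (1/0.043) × 15.05 × 1.326^(2/3) × 0.0038^(1/2) = 26.04 m³/s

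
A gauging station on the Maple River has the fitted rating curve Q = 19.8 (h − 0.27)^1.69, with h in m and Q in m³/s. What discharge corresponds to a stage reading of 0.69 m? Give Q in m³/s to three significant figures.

4.57 m³/s

Q = 19.8 × (0.69 − 0.27)^1.69 = 19.8 × 0.42^1.69 = 4.570 m³/s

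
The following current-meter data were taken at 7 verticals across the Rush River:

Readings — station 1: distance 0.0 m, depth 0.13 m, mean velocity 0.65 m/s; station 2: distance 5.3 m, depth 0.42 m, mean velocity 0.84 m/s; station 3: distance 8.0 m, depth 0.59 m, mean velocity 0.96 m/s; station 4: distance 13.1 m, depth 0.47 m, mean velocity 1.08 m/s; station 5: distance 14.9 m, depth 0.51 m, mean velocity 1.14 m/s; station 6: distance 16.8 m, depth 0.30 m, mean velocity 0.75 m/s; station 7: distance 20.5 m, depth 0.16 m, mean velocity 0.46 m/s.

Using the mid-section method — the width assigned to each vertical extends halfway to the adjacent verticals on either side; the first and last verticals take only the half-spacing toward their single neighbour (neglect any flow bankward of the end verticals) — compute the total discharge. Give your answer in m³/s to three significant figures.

w_1 = (5.3 − 0.0)/2 = 2.65 m; q_1 = 0.65 × 0.13 × 2.65 = 0.2239 m³/s
w_2 = (8.0 − 0.0)/2 = 4 m; q_2 = 0.84 × 0.42 × 4 = 1.411 m³/s
w_3 = (13.1 − 5.3)/2 = 3.9 m; q_3 = 0.96 × 0.59 × 3.9 = 2.209 m³/s
w_4 = (14.9 − 8.0)/2 = 3.45 m; q_4 = 1.08 × 0.47 × 3.45 = 1.751 m³/s
w_5 = (16.8 − 13.1)/2 = 1.85 m; q_5 = 1.14 × 0.51 × 1.85 = 1.076 m³/s
w_6 = (20.5 − 14.9)/2 = 2.8 m; q_6 = 0.75 × 0.30 × 2.8 = 0.6300 m³/s
w_7 = (20.5 − 16.8)/2 = 1.85 m; q_7 = 0.46 × 0.16 × 1.85 = 0.1362 m³/s
Q = Σ qᵢ = 7.437 m³/s

7.44 m³/s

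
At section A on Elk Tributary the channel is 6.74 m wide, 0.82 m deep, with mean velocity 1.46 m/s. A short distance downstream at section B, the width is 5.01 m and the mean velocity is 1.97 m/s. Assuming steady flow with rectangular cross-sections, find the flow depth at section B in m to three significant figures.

0.818 m

Q = A₁V₁ = (6.74×0.82) × 1.46 = 8.069 m³/s
d₂ = Q/(b₂ V₂) = 8.069/(5.01×1.97) = 0.8176 m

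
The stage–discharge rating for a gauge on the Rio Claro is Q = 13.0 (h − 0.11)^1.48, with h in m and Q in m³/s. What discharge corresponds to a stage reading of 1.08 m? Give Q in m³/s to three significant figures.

12.4 m³/s

Q = 13.0 × (1.08 − 0.11)^1.48 = 13.0 × 0.97^1.48 = 12.43 m³/s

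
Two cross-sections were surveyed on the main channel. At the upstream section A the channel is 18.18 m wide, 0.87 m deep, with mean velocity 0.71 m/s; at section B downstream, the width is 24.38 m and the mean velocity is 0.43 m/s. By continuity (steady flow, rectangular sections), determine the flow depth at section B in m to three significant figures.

Q = A₁V₁ = (18.18×0.87) × 0.71 = 11.23 m³/s
d₂ = Q/(b₂ V₂) = 11.23/(24.38×0.43) = 1.071 m

1.07 m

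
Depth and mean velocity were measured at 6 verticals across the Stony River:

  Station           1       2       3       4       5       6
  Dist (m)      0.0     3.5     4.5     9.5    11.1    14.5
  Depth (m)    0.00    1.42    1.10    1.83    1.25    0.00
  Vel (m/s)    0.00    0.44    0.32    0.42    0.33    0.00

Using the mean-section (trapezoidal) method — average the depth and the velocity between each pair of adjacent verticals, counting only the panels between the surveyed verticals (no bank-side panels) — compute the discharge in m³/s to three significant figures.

Panel 1-2: Δb = 3.5 m, d̄ = (0.00+1.42)/2 = 0.71, v̄ = (0.00+0.44)/2 = 0.22 → q = 3.5×0.71×0.22 = 0.5467 m³/s
Panel 2-3: Δb = 1 m, d̄ = (1.42+1.10)/2 = 1.26, v̄ = (0.44+0.32)/2 = 0.38 → q = 1×1.26×0.38 = 0.4788 m³/s
Panel 3-4: Δb = 5 m, d̄ = (1.10+1.83)/2 = 1.465, v̄ = (0.32+0.42)/2 = 0.37 → q = 5×1.465×0.37 = 2.710 m³/s
Panel 4-5: Δb = 1.6 m, d̄ = (1.83+1.25)/2 = 1.54, v̄ = (0.42+0.33)/2 = 0.375 → q = 1.6×1.54×0.375 = 0.9240 m³/s
Panel 5-6: Δb = 3.4 m, d̄ = (1.25+0.00)/2 = 0.625, v̄ = (0.33+0.00)/2 = 0.165 → q = 3.4×0.625×0.165 = 0.3506 m³/s
Q = Σ q = 5.010 m³/s

5.01 m³/s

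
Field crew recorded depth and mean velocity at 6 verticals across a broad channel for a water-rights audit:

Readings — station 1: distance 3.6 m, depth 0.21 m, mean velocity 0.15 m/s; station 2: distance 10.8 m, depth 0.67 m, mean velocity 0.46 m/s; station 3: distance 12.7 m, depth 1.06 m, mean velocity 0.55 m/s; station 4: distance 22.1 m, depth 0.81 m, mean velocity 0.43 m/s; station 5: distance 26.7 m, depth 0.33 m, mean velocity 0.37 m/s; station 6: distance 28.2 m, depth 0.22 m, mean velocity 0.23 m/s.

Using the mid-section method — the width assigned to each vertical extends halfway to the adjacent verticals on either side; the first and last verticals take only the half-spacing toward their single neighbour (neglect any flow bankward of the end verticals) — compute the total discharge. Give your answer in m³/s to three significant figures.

7.66 m³/s

w_1 = (10.8 − 3.6)/2 = 3.6 m; q_1 = 0.15 × 0.21 × 3.6 = 0.1134 m³/s
w_2 = (12.7 − 3.6)/2 = 4.55 m; q_2 = 0.46 × 0.67 × 4.55 = 1.402 m³/s
w_3 = (22.1 − 10.8)/2 = 5.65 m; q_3 = 0.55 × 1.06 × 5.65 = 3.294 m³/s
w_4 = (26.7 − 12.7)/2 = 7 m; q_4 = 0.43 × 0.81 × 7 = 2.438 m³/s
w_5 = (28.2 − 22.1)/2 = 3.05 m; q_5 = 0.37 × 0.33 × 3.05 = 0.3724 m³/s
w_6 = (28.2 − 26.7)/2 = 0.75 m; q_6 = 0.23 × 0.22 × 0.75 = 0.03795 m³/s
Q = Σ qᵢ = 7.658 m³/s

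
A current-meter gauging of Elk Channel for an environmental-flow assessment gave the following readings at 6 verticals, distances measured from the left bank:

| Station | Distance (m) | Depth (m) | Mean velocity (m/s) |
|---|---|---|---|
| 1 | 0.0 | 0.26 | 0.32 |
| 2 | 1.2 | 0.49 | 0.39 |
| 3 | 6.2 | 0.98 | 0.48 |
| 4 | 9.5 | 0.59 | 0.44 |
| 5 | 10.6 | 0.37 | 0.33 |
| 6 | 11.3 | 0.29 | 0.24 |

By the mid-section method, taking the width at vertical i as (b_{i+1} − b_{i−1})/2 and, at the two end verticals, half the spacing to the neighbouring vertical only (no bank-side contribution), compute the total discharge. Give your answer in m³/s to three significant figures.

w_1 = (1.2 − 0.0)/2 = 0.6 m; q_1 = 0.32 × 0.26 × 0.6 = 0.04992 m³/s
w_2 = (6.2 − 0.0)/2 = 3.1 m; q_2 = 0.39 × 0.49 × 3.1 = 0.5924 m³/s
w_3 = (9.5 − 1.2)/2 = 4.15 m; q_3 = 0.48 × 0.98 × 4.15 = 1.952 m³/s
w_4 = (10.6 − 6.2)/2 = 2.2 m; q_4 = 0.44 × 0.59 × 2.2 = 0.5711 m³/s
w_5 = (11.3 − 9.5)/2 = 0.9 m; q_5 = 0.33 × 0.37 × 0.9 = 0.1099 m³/s
w_6 = (11.3 − 10.6)/2 = 0.35 m; q_6 = 0.24 × 0.29 × 0.35 = 0.02436 m³/s
Q = Σ qᵢ = 3.300 m³/s

3.30 m³/s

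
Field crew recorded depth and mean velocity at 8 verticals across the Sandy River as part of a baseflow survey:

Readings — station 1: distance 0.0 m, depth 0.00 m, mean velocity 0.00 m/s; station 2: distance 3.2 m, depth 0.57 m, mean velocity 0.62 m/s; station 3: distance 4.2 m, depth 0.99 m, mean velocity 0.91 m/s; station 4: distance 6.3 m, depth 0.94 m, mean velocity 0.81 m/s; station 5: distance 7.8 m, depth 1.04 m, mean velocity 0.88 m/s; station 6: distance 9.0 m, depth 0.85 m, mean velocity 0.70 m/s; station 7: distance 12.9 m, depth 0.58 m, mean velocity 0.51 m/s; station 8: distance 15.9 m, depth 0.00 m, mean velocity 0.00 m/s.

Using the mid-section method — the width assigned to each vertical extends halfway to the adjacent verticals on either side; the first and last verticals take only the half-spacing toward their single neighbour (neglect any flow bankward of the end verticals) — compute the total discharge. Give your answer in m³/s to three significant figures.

w_2 = (4.2 − 0.0)/2 = 2.1 m; q_2 = 0.62 × 0.57 × 2.1 = 0.7421 m³/s
w_3 = (6.3 − 3.2)/2 = 1.55 m; q_3 = 0.91 × 0.99 × 1.55 = 1.396 m³/s
w_4 = (7.8 − 4.2)/2 = 1.8 m; q_4 = 0.81 × 0.94 × 1.8 = 1.371 m³/s
w_5 = (9.0 − 6.3)/2 = 1.35 m; q_5 = 0.88 × 1.04 × 1.35 = 1.236 m³/s
w_6 = (12.9 − 7.8)/2 = 2.55 m; q_6 = 0.70 × 0.85 × 2.55 = 1.517 m³/s
w_7 = (15.9 − 9.0)/2 = 3.45 m; q_7 = 0.51 × 0.58 × 3.45 = 1.021 m³/s
Stations 1, 8 contribute zero (depth or velocity is 0).
Q = Σ qᵢ = 7.282 m³/s

7.28 m³/s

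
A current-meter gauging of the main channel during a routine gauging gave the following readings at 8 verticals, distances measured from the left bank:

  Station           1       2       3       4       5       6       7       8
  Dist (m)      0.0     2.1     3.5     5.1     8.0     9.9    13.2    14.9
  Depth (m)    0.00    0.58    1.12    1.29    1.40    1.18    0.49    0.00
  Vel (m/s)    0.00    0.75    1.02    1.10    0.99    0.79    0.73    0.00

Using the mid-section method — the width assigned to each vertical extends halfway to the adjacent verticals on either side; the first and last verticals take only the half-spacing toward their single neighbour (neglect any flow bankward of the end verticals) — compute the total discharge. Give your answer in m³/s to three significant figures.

12.3 m³/s

w_2 = (3.5 − 0.0)/2 = 1.75 m; q_2 = 0.75 × 0.58 × 1.75 = 0.7613 m³/s
w_3 = (5.1 − 2.1)/2 = 1.5 m; q_3 = 1.02 × 1.12 × 1.5 = 1.714 m³/s
w_4 = (8.0 − 3.5)/2 = 2.25 m; q_4 = 1.10 × 1.29 × 2.25 = 3.193 m³/s
w_5 = (9.9 − 5.1)/2 = 2.4 m; q_5 = 0.99 × 1.40 × 2.4 = 3.326 m³/s
w_6 = (13.2 − 8.0)/2 = 2.6 m; q_6 = 0.79 × 1.18 × 2.6 = 2.424 m³/s
w_7 = (14.9 − 9.9)/2 = 2.5 m; q_7 = 0.73 × 0.49 × 2.5 = 0.8943 m³/s
Stations 1, 8 contribute zero (depth or velocity is 0).
Q = Σ qᵢ = 12.31 m³/s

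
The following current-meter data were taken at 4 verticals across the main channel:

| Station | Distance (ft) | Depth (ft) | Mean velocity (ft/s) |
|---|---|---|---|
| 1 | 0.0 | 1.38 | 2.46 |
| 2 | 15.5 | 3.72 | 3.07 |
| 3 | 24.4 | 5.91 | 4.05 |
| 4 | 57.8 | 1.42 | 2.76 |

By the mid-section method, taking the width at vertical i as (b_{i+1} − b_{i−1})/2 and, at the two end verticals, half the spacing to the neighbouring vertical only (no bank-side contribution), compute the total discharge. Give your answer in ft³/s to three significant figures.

737 ft³/s

w_1 = (15.5 − 0.0)/2 = 7.75 ft; q_1 = 2.46 × 1.38 × 7.75 = 26.31 ft³/s
w_2 = (24.4 − 0.0)/2 = 12.2 ft; q_2 = 3.07 × 3.72 × 12.2 = 139.3 ft³/s
w_3 = (57.8 − 15.5)/2 = 21.15 ft; q_3 = 4.05 × 5.91 × 21.15 = 506.2 ft³/s
w_4 = (57.8 − 24.4)/2 = 16.7 ft; q_4 = 2.76 × 1.42 × 16.7 = 65.45 ft³/s
Q = Σ qᵢ = 737.3 ft³/s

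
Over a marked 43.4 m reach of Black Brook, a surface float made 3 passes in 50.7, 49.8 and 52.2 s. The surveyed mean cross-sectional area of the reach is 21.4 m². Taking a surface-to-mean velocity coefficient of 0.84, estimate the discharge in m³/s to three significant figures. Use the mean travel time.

15.3 m³/s

t̄ = (50.7 + 49.8 + 52.2) / 3 = 50.9 s
v_surface = L / t̄ = 43.4 / 50.9 = 0.8527 m/s
v_mean = 0.84 × 0.8527 = 0.7162 m/s
Q = A × v_mean = 21.4 × 0.7162 = 15.33 m³/s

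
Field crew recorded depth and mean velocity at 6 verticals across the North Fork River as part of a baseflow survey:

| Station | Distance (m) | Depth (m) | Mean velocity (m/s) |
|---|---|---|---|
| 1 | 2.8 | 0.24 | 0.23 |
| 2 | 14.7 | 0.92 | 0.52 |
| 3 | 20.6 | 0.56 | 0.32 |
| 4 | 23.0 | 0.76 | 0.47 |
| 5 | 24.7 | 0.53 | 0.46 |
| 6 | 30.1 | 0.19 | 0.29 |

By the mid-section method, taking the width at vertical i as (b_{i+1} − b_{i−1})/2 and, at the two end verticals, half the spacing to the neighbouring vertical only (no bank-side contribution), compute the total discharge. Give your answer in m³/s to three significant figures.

w_1 = (14.7 − 2.8)/2 = 5.95 m; q_1 = 0.23 × 0.24 × 5.95 = 0.3284 m³/s
w_2 = (20.6 − 2.8)/2 = 8.9 m; q_2 = 0.52 × 0.92 × 8.9 = 4.258 m³/s
w_3 = (23.0 − 14.7)/2 = 4.15 m; q_3 = 0.32 × 0.56 × 4.15 = 0.7437 m³/s
w_4 = (24.7 − 20.6)/2 = 2.05 m; q_4 = 0.47 × 0.76 × 2.05 = 0.7323 m³/s
w_5 = (30.1 − 23.0)/2 = 3.55 m; q_5 = 0.46 × 0.53 × 3.55 = 0.8655 m³/s
w_6 = (30.1 − 24.7)/2 = 2.7 m; q_6 = 0.29 × 0.19 × 2.7 = 0.1488 m³/s
Q = Σ qᵢ = 7.076 m³/s

7.08 m³/s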